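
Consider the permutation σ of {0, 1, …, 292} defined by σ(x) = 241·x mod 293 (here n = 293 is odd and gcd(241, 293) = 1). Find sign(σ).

Orbit of 193 under x↦241x: [193, 219, 39, 23, 269, 76, 150]… (length divides ord_293(241)).
2 cycles of lengths [292, 1].
2 cycles on 293: each ℓ→(−1)^(ℓ−1), product (−1)^291 = -1.

-1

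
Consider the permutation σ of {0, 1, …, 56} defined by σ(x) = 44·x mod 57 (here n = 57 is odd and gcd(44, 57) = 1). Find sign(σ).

-1

Trace 25: π^k(25) = [25, 17, 7, 23, 43, 11, 28] for k=0..6.
The orbit structure of x ↦ 44x mod 57: 6 orbits of sizes [18, 18, 9, 9, 2, 1].
With 6 cycles on 57 points, sign = (−1)^{57−6} = -1.
Zolotarev: (44|57) = -1, matching the cycle-count sign.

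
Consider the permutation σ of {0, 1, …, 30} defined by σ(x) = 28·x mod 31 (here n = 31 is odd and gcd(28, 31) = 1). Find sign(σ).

+1

Trace 25: π^k(25) = [25, 18, 8, 7, 10, 1, 28] for k=0..6.
Decompose π into cycles: lengths [15, 15, 1] (3 cycles, including the fixed point 0).
Σ(ℓ_i−1) = 31−3 = 28; sign = (−1)^28 = +1.
(28|31)_J = +1 (Zolotarev's lemma cross-check).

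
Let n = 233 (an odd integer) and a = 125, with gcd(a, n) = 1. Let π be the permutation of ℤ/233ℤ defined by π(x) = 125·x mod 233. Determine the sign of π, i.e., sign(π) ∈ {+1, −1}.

-1

Start at x=131: 131 → 65 → 203 → 211 → 46 → 158 → 178 → … (one orbit).
The orbit structure of x ↦ 125x mod 233: 2 orbits of sizes [232, 1].
2 cycles on 233: each ℓ→(−1)^(ℓ−1), product (−1)^231 = -1.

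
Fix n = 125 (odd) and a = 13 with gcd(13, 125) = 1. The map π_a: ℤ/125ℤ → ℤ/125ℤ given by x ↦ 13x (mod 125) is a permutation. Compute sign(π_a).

Orbit of 123 under x↦13x: [123, 99, 37, 106, 3, 39, 7]… (length divides ord_125(13)).
π_13 has 4 disjoint cycles with lengths [100, 20, 4, 1] on {0,…,124}.
n − c = 125 − 4 = 121; sign = (−1)^121 = -1.
(13|125)_J = -1 (Zolotarev's lemma cross-check).

-1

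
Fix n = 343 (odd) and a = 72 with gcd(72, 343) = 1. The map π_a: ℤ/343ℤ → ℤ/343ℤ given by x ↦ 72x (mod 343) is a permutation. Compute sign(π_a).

Start at x=284: 284 → 211 → 100 → 340 → 127 → 226 → 151 → … (one orbit).
Cycle type of π: 147×2 + 21×2 + 3×2 + 1; total 7 cycles.
With 7 cycles on 343 points, sign = (−1)^{343−7} = +1.

+1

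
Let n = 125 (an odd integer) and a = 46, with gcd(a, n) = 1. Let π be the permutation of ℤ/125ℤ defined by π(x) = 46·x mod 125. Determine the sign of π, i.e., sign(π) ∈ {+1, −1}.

Start at x=121: 121 → 66 → 36 → 31 → 51 → 96 → 41 → … (one orbit).
π_46 has 13 disjoint cycles with lengths [25, 25, 25, 25, 5, 5, 5, 5, 1, 1, 1, 1, 1] on {0,…,124}.
With 13 cycles on 125 points, sign = (−1)^{125−13} = +1.
(46|125)_J = +1 (Zolotarev's lemma cross-check).

+1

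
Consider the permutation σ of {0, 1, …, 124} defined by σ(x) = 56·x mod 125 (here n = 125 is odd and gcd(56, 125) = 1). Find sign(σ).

+1

Orbit of 61 under x↦56x: [61, 41, 46, 76, 6, 86, 66]… (length divides ord_125(56)).
13 cycles of lengths [25, 25, 25, 25, 5, 5, 5, 5, 1, 1, 1, 1, 1].
sign(π) = (−1)^{n − #cycles} = (−1)^{125−13} = (−1)^112 = +1.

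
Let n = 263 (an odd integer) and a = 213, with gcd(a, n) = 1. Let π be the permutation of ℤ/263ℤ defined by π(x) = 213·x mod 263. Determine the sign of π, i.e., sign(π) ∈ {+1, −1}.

-1

Orbit of 125 under x↦213x: [125, 62, 56, 93, 84, 8, 126]… (length divides ord_263(213)).
The orbit structure of x ↦ 213x mod 263: 2 orbits of sizes [262, 1].
263 − 2 = 261 transpositions; sign(π) = (−1)^261 = -1.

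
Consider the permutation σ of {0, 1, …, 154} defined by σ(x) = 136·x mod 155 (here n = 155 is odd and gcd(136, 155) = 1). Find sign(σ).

-1

Orbit of 46 under x↦136x: [46, 56, 21, 66, 141, 111, 61]… (length divides ord_155(136)).
Cycle type of π: 30×5 + 1×5; total 10 cycles.
n − c = 155 − 10 = 145; sign = (−1)^145 = -1.
Via Zolotarev, sign(π_{136}) = (136|155) = -1.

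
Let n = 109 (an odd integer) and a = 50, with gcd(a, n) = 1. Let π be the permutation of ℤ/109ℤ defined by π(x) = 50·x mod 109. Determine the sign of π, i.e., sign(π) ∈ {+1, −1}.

-1

Start at x=71: 71 → 62 → 48 → 2 → 100 → 95 → 63 → … (one orbit).
Cycle type of π: 108 + 1; total 2 cycles.
n − c = 109 − 2 = 107; sign = (−1)^107 = -1.
Via Zolotarev, sign(π_{50}) = (50|109) = -1.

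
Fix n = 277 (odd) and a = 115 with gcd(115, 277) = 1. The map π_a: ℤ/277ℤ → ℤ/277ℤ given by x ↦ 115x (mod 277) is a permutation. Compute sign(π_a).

Start at x=245: 245 → 198 → 56 → 69 → 179 → 87 → 33 → … (one orbit).
Cycle type of π: 276 + 1; total 2 cycles.
Σ(ℓ_i−1) = 277−2 = 275; sign = (−1)^275 = -1.
The Jacobi symbol (115|277) = -1 (Zolotarev) agrees.

-1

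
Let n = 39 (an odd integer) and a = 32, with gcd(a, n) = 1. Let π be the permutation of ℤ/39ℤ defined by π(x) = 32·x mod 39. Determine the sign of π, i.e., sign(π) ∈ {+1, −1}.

+1

Orbit of 16 under x↦32x: [16, 5, 4, 11, 1, 32, 10]… (length divides ord_39(32)).
Cycle lengths of π_32 on ℤ/39ℤ: [12, 12, 12, 2, 1]; 5 cycles in total.
n − c = 39 − 5 = 34; sign = (−1)^34 = +1.
(32|39)_J = +1 (Zolotarev's lemma cross-check).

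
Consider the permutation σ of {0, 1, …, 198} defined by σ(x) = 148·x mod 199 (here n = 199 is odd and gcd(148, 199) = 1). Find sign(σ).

-1

Trace 45: π^k(45) = [45, 93, 33, 108, 64, 119, 100] for k=0..6.
2 cycles of lengths [198, 1].
n − c = 199 − 2 = 197; sign = (−1)^197 = -1.
Zolotarev: (148|199) = -1, matching the cycle-count sign.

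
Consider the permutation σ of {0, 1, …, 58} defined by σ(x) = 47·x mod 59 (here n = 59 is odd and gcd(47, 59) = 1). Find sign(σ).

-1

Start at x=21: 21 → 43 → 15 → 56 → 36 → 40 → 51 → … (one orbit).
Cycle type of π: 58 + 1; total 2 cycles.
With 2 cycles on 59 points, sign = (−1)^{59−2} = -1.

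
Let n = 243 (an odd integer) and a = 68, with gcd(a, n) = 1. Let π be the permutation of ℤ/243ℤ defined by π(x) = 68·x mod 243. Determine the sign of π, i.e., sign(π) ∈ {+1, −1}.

Start at x=82: 82 → 230 → 88 → 152 → 130 → 92 → 181 → … (one orbit).
The orbit structure of x ↦ 68x mod 243: 6 orbits of sizes [162, 54, 18, 6, 2, 1].
6 cycles on 243: each ℓ→(−1)^(ℓ−1), product (−1)^237 = -1.

-1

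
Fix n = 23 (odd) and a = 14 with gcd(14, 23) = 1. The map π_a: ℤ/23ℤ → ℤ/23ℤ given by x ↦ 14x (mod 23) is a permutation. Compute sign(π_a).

-1

Start at x=12: 12 → 7 → 6 → 15 → 3 → 19 → 13 → … (one orbit).
π_14 has 2 disjoint cycles with lengths [22, 1] on {0,…,22}.
With 2 cycles on 23 points, sign = (−1)^{23−2} = -1.
The Jacobi symbol (14|23) = -1 (Zolotarev) agrees.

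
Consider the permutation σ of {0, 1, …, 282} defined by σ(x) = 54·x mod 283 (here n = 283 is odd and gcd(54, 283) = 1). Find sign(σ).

+1

Start at x=181: 181 → 152 → 1 → 54 → 86 → 116 → 38 → … (one orbit).
π_54 has 7 disjoint cycles with lengths [47, 47, 47, 47, 47, 47, 1] on {0,…,282}.
7 cycles on 283: each ℓ→(−1)^(ℓ−1), product (−1)^276 = +1.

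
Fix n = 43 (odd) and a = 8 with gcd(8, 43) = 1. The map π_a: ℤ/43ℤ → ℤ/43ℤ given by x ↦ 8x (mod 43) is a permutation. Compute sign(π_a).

Orbit of 27 under x↦8x: [27, 1, 8, 21, 39, 11, 2]… (length divides ord_43(8)).
Cycle lengths of π_8 on ℤ/43ℤ: [14, 14, 14, 1]; 4 cycles in total.
Σ(ℓ_i−1) = 43−4 = 39; sign = (−1)^39 = -1.
Zolotarev: (8|43) = -1, matching the cycle-count sign.

-1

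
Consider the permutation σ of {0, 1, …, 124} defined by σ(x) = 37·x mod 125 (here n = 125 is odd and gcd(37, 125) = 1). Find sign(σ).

-1

Trace 114: π^k(114) = [114, 93, 66, 67, 104, 98, 1] for k=0..6.
4 cycles of lengths [100, 20, 4, 1].
4 cycles on 125: each ℓ→(−1)^(ℓ−1), product (−1)^121 = -1.
The Jacobi symbol (37|125) = -1 (Zolotarev) agrees.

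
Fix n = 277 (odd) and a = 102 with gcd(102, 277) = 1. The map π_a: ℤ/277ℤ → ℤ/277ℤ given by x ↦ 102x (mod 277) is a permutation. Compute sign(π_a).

Trace 146: π^k(146) = [146, 211, 193, 19, 276, 175, 122] for k=0..6.
Decompose π into cycles: lengths [46, 46, 46, 46, 46, 46, 1] (7 cycles, including the fixed point 0).
Σ(ℓ_i−1) = 277−7 = 270; sign = (−1)^270 = +1.

+1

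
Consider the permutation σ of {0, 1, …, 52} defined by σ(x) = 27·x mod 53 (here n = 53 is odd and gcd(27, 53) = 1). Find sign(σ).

Start at x=2: 2 → 1 → 27 → 40 → 20 → 10 → 5 → … (one orbit).
The orbit structure of x ↦ 27x mod 53: 2 orbits of sizes [52, 1].
n − c = 53 − 2 = 51; sign = (−1)^51 = -1.
Zolotarev: (27|53) = -1, matching the cycle-count sign.

-1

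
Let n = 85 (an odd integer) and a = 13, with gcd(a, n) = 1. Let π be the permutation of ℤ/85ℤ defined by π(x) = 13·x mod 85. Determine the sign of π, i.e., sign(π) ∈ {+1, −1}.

-1

Trace 1: π^k(1) = [1, 13, 84, 72] for k=0..3.
π_13 has 22 disjoint cycles with lengths [4, 4, 4, 4, 4, 4, 4, 4, 4, 4, 4, 4, 4, 4, 4, 4, 4, 4, 4, 4, 4, 1] on {0,…,84}.
22 cycles on 85: each ℓ→(−1)^(ℓ−1), product (−1)^63 = -1.
Zolotarev: (13|85) = -1, matching the cycle-count sign.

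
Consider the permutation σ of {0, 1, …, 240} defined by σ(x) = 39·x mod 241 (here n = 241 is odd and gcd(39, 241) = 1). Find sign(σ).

-1

Orbit of 194 under x↦39x: [194, 95, 90, 136, 2, 78, 150]… (length divides ord_241(39)).
π_39 has 2 disjoint cycles with lengths [240, 1] on {0,…,240}.
241 − 2 = 239 transpositions; sign(π) = (−1)^239 = -1.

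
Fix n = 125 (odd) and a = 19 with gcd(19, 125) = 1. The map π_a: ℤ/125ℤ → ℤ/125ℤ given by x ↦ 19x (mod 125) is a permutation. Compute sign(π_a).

Orbit of 26 under x↦19x: [26, 119, 11, 84, 96, 74, 31]… (length divides ord_125(19)).
Decompose π into cycles: lengths [50, 50, 10, 10, 2, 2, 1] (7 cycles, including the fixed point 0).
7 cycles on 125: each ℓ→(−1)^(ℓ−1), product (−1)^118 = +1.
The Jacobi symbol (19|125) = +1 (Zolotarev) agrees.

+1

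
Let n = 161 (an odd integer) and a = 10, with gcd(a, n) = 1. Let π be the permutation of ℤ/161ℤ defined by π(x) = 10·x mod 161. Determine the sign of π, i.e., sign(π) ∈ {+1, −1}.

Trace 121: π^k(121) = [121, 83, 25, 89, 85, 45, 128] for k=0..6.
Decompose π into cycles: lengths [66, 66, 22, 6, 1] (5 cycles, including the fixed point 0).
With 5 cycles on 161 points, sign = (−1)^{161−5} = +1.

+1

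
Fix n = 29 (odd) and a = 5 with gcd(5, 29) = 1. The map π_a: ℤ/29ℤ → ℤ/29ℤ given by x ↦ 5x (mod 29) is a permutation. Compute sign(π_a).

Orbit of 24 under x↦5x: [24, 4, 20, 13, 7, 6, 1]… (length divides ord_29(5)).
The orbit structure of x ↦ 5x mod 29: 3 orbits of sizes [14, 14, 1].
sign(π) = (−1)^{n − #cycles} = (−1)^{29−3} = (−1)^26 = +1.
The Jacobi symbol (5|29) = +1 (Zolotarev) agrees.

+1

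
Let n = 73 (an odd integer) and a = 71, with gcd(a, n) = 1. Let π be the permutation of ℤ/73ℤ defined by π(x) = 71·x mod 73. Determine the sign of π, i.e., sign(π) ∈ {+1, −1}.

+1

Trace 4: π^k(4) = [4, 65, 16, 41, 64, 18, 37] for k=0..6.
Cycle lengths of π_71 on ℤ/73ℤ: [18, 18, 18, 18, 1]; 5 cycles in total.
5 cycles on 73: each ℓ→(−1)^(ℓ−1), product (−1)^68 = +1.
Zolotarev: (71|73) = +1, matching the cycle-count sign.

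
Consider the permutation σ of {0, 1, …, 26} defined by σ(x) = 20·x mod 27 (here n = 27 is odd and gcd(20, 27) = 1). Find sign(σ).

-1

Start at x=16: 16 → 23 → 1 → 20 → 22 → 8 → 25 → … (one orbit).
The orbit structure of x ↦ 20x mod 27: 4 orbits of sizes [18, 6, 2, 1].
sign(π) = (−1)^{n − #cycles} = (−1)^{27−4} = (−1)^23 = -1.
The Jacobi symbol (20|27) = -1 (Zolotarev) agrees.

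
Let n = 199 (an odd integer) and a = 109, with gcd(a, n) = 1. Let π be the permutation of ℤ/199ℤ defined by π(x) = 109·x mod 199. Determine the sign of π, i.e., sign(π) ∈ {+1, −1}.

-1

Trace 42: π^k(42) = [42, 1, 109, 140, 136, 98, 135] for k=0..6.
Cycle lengths of π_109 on ℤ/199ℤ: [66, 66, 66, 1]; 4 cycles in total.
With 4 cycles on 199 points, sign = (−1)^{199−4} = -1.
Zolotarev: (109|199) = -1, matching the cycle-count sign.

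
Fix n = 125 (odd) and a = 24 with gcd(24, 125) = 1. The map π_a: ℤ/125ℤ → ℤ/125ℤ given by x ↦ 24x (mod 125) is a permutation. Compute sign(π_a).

+1

Orbit of 51 under x↦24x: [51, 99, 1, 24, 76, 74, 26]… (length divides ord_125(24)).
Cycle lengths of π_24 on ℤ/125ℤ: [10, 10, 10, 10, 10, 10, 10, 10, 10, 10, 2, 2, 2, 2, 2, 2, 2, 2, 2, 2, 2, 2, 1]; 23 cycles in total.
sign(π) = (−1)^{n − #cycles} = (−1)^{125−23} = (−1)^102 = +1.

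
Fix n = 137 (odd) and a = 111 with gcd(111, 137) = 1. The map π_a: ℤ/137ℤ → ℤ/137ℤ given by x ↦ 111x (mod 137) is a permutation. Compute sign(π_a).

-1

Orbit of 121 under x↦111x: [121, 5, 7, 92, 74, 131, 19]… (length divides ord_137(111)).
Cycle type of π: 136 + 1; total 2 cycles.
sign(π) = (−1)^{n − #cycles} = (−1)^{137−2} = (−1)^135 = -1.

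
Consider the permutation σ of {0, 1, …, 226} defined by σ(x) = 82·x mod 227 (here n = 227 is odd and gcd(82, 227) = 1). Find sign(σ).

+1

Orbit of 69 under x↦82x: [69, 210, 195, 100, 28, 26, 89]… (length divides ord_227(82)).
Decompose π into cycles: lengths [113, 113, 1] (3 cycles, including the fixed point 0).
sign(π) = (−1)^{n − #cycles} = (−1)^{227−3} = (−1)^224 = +1.
Zolotarev: (82|227) = +1, matching the cycle-count sign.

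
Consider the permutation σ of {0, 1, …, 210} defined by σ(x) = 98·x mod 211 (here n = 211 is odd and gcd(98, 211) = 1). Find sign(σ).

-1

Start at x=198: 198 → 203 → 60 → 183 → 210 → 113 → 102 → … (one orbit).
Cycle type of π: 70×3 + 1; total 4 cycles.
Σ(ℓ_i−1) = 211−4 = 207; sign = (−1)^207 = -1.
(98|211)_J = -1 (Zolotarev's lemma cross-check).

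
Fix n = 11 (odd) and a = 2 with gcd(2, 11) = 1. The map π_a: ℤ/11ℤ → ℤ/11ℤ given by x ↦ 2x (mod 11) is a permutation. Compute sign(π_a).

-1

Trace 2: π^k(2) = [2, 4, 8, 5, 10, 9, 7] for k=0..6.
π_2 has 2 disjoint cycles with lengths [10, 1] on {0,…,10}.
11 − 2 = 9 transpositions; sign(π) = (−1)^9 = -1.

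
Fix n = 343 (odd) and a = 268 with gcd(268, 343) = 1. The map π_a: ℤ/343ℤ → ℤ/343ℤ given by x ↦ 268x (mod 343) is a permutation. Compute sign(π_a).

Orbit of 340 under x↦268x: [340, 225, 275, 298, 288, 9, 11]… (length divides ord_343(268)).
Cycle lengths of π_268 on ℤ/343ℤ: [147, 147, 21, 21, 3, 3, 1]; 7 cycles in total.
343 − 7 = 336 transpositions; sign(π) = (−1)^336 = +1.
Zolotarev: (268|343) = +1, matching the cycle-count sign.

+1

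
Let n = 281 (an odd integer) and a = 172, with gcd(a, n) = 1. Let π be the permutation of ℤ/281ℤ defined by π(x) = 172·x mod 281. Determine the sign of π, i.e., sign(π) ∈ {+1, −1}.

+1

Trace 1: π^k(1) = [1, 172, 79, 100, 59, 32, 165] for k=0..6.
The orbit structure of x ↦ 172x mod 281: 21 orbits of sizes [14, 14, 14, 14, 14, 14, 14, 14, 14, 14, 14, 14, 14, 14, 14, 14, 14, 14, 14, 14, 1].
With 21 cycles on 281 points, sign = (−1)^{281−21} = +1.
Zolotarev: (172|281) = +1, matching the cycle-count sign.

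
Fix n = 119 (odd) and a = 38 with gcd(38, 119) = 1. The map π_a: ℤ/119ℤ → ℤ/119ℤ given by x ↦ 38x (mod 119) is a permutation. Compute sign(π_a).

Trace 55: π^k(55) = [55, 67, 47, 1, 38, 16, 13] for k=0..6.
The orbit structure of x ↦ 38x mod 119: 14 orbits of sizes [12, 12, 12, 12, 12, 12, 12, 12, 6, 4, 4, 4, 4, 1].
Σ(ℓ_i−1) = 119−14 = 105; sign = (−1)^105 = -1.
Via Zolotarev, sign(π_{38}) = (38|119) = -1.

-1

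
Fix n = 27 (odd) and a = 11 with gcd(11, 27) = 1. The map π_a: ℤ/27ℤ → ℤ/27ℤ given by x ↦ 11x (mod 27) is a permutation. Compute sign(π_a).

Start at x=26: 26 → 16 → 14 → 19 → 20 → 4 → 17 → … (one orbit).
π_11 has 4 disjoint cycles with lengths [18, 6, 2, 1] on {0,…,26}.
With 4 cycles on 27 points, sign = (−1)^{27−4} = -1.
(11|27)_J = -1 (Zolotarev's lemma cross-check).

-1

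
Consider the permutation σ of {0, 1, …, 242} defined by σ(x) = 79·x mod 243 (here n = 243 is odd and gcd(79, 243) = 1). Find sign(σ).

+1

Start at x=25: 25 → 31 → 19 → 43 → 238 → 91 → 142 → … (one orbit).
π_79 has 11 disjoint cycles with lengths [81, 81, 27, 27, 9, 9, 3, 3, 1, 1, 1] on {0,…,242}.
Σ(ℓ_i−1) = 243−11 = 232; sign = (−1)^232 = +1.
Via Zolotarev, sign(π_{79}) = (79|243) = +1.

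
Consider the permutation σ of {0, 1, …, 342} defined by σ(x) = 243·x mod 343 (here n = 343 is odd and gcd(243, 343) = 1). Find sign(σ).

Trace 118: π^k(118) = [118, 205, 80, 232, 124, 291, 55] for k=0..6.
Cycle type of π: 294 + 42 + 6 + 1; total 4 cycles.
4 cycles on 343: each ℓ→(−1)^(ℓ−1), product (−1)^339 = -1.
(243|343)_J = -1 (Zolotarev's lemma cross-check).

-1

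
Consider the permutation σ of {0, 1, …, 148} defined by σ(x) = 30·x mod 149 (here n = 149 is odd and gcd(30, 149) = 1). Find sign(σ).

+1

Trace 19: π^k(19) = [19, 123, 114, 142, 88, 107, 81] for k=0..6.
Cycle type of π: 37×4 + 1; total 5 cycles.
149 − 5 = 144 transpositions; sign(π) = (−1)^144 = +1.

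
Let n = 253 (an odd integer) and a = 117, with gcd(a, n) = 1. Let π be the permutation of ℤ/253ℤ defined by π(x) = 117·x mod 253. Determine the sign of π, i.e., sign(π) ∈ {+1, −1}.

-1

Start at x=96: 96 → 100 → 62 → 170 → 156 → 36 → 164 → … (one orbit).
The orbit structure of x ↦ 117x mod 253: 6 orbits of sizes [110, 110, 11, 11, 10, 1].
6 cycles on 253: each ℓ→(−1)^(ℓ−1), product (−1)^247 = -1.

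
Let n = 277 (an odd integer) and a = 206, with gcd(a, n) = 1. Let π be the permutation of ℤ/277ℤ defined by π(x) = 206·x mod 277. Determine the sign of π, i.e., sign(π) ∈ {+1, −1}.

+1

Trace 71: π^k(71) = [71, 222, 27, 22, 100, 102, 237] for k=0..6.
π_206 has 3 disjoint cycles with lengths [138, 138, 1] on {0,…,276}.
sign(π) = (−1)^{n − #cycles} = (−1)^{277−3} = (−1)^274 = +1.
The Jacobi symbol (206|277) = +1 (Zolotarev) agrees.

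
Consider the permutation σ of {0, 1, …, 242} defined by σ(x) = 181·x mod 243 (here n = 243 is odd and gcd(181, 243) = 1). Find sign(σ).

+1

Orbit of 1 under x↦181x: [1, 181, 199, 55, 235, 10, 109]… (length divides ord_243(181)).
27 cycles of lengths [27, 27, 27, 27, 27, 27, 9, 9, 9, 9, 9, 9, 3, 3, 3, 3, 3, 3, 1, 1, 1, 1, 1, 1, 1, 1, 1].
243 − 27 = 216 transpositions; sign(π) = (−1)^216 = +1.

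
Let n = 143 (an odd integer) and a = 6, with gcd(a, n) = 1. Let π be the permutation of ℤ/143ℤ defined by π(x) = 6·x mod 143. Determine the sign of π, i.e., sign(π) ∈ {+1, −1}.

+1

Trace 83: π^k(83) = [83, 69, 128, 53, 32, 49, 8] for k=0..6.
Cycle lengths of π_6 on ℤ/143ℤ: [60, 60, 12, 10, 1]; 5 cycles in total.
n − c = 143 − 5 = 138; sign = (−1)^138 = +1.
(6|143)_J = +1 (Zolotarev's lemma cross-check).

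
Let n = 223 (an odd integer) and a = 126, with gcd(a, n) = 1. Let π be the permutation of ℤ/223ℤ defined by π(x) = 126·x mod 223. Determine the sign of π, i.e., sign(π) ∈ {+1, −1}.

+1

Trace 217: π^k(217) = [217, 136, 188, 50, 56, 143, 178] for k=0..6.
Cycle type of π: 111×2 + 1; total 3 cycles.
sign(π) = (−1)^{n − #cycles} = (−1)^{223−3} = (−1)^220 = +1.
Via Zolotarev, sign(π_{126}) = (126|223) = +1.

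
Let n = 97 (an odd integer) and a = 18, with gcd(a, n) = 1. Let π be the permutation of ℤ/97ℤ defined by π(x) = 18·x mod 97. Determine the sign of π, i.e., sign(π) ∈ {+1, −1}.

Trace 8: π^k(8) = [8, 47, 70, 96, 79, 64, 85] for k=0..6.
Cycle lengths of π_18 on ℤ/97ℤ: [16, 16, 16, 16, 16, 16, 1]; 7 cycles in total.
With 7 cycles on 97 points, sign = (−1)^{97−7} = +1.

+1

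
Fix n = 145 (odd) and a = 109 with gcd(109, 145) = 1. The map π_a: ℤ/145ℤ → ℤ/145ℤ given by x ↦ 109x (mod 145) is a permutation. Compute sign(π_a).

+1

Trace 144: π^k(144) = [144, 36, 9, 111, 64, 16, 4] for k=0..6.
Decompose π into cycles: lengths [14, 14, 14, 14, 14, 14, 14, 14, 14, 14, 2, 2, 1] (13 cycles, including the fixed point 0).
145 − 13 = 132 transpositions; sign(π) = (−1)^132 = +1.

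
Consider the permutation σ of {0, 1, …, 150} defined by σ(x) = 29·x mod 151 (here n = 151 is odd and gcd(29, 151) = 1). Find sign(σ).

Start at x=124: 124 → 123 → 94 → 8 → 81 → 84 → 20 → … (one orbit).
Cycle lengths of π_29 on ℤ/151ℤ: [25, 25, 25, 25, 25, 25, 1]; 7 cycles in total.
sign(π) = (−1)^{n − #cycles} = (−1)^{151−7} = (−1)^144 = +1.

+1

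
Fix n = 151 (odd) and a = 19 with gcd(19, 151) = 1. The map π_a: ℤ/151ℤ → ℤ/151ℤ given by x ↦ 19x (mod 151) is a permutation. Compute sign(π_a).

+1

Start at x=64: 64 → 8 → 1 → 19 → 59 → 64 (one orbit).
Cycle lengths of π_19 on ℤ/151ℤ: [5, 5, 5, 5, 5, 5, 5, 5, 5, 5, 5, 5, 5, 5, 5, 5, 5, 5, 5, 5, 5, 5, 5, 5, 5, 5, 5, 5, 5, 5, 1]; 31 cycles in total.
n − c = 151 − 31 = 120; sign = (−1)^120 = +1.
Via Zolotarev, sign(π_{19}) = (19|151) = +1.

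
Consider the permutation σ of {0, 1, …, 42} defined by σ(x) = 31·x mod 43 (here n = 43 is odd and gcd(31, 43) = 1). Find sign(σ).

+1

Trace 41: π^k(41) = [41, 24, 13, 16, 23, 25, 1] for k=0..6.
Cycle type of π: 21×2 + 1; total 3 cycles.
3 cycles on 43: each ℓ→(−1)^(ℓ−1), product (−1)^40 = +1.
Via Zolotarev, sign(π_{31}) = (31|43) = +1.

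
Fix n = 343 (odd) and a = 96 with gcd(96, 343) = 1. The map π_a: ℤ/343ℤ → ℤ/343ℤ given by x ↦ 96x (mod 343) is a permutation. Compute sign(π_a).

-1

Trace 124: π^k(124) = [124, 242, 251, 86, 24, 246, 292] for k=0..6.
Decompose π into cycles: lengths [294, 42, 6, 1] (4 cycles, including the fixed point 0).
4 cycles on 343: each ℓ→(−1)^(ℓ−1), product (−1)^339 = -1.
(96|343)_J = -1 (Zolotarev's lemma cross-check).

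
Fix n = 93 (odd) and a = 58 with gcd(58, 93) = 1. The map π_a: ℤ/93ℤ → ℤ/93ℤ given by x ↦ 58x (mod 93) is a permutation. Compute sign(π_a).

-1

Trace 58: π^k(58) = [58, 16, 91, 70, 61, 4, 46] for k=0..6.
Cycle lengths of π_58 on ℤ/93ℤ: [10, 10, 10, 10, 10, 10, 10, 10, 10, 1, 1, 1]; 12 cycles in total.
93 − 12 = 81 transpositions; sign(π) = (−1)^81 = -1.
Check: (58/93) = -1 by Zolotarev.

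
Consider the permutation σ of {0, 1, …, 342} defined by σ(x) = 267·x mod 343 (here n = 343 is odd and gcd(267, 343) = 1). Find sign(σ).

+1

Trace 8: π^k(8) = [8, 78, 246, 169, 190, 309, 183] for k=0..6.
Decompose π into cycles: lengths [49, 49, 49, 49, 49, 49, 7, 7, 7, 7, 7, 7, 1, 1, 1, 1, 1, 1, 1] (19 cycles, including the fixed point 0).
n − c = 343 − 19 = 324; sign = (−1)^324 = +1.
Zolotarev: (267|343) = +1, matching the cycle-count sign.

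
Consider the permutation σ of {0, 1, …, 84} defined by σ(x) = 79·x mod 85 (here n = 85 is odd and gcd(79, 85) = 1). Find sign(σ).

Start at x=29: 29 → 81 → 24 → 26 → 14 → 1 → 79 → … (one orbit).
Decompose π into cycles: lengths [16, 16, 16, 16, 16, 2, 2, 1] (8 cycles, including the fixed point 0).
85 − 8 = 77 transpositions; sign(π) = (−1)^77 = -1.

-1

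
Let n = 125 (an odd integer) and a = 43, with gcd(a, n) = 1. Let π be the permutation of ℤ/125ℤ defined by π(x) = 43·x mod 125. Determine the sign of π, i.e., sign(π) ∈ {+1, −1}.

-1

Start at x=51: 51 → 68 → 49 → 107 → 101 → 93 → 124 → … (one orbit).
π_43 has 12 disjoint cycles with lengths [20, 20, 20, 20, 20, 4, 4, 4, 4, 4, 4, 1] on {0,…,124}.
sign(π) = (−1)^{n − #cycles} = (−1)^{125−12} = (−1)^113 = -1.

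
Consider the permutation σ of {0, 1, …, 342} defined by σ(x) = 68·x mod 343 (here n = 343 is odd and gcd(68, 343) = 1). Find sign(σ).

-1

Trace 148: π^k(148) = [148, 117, 67, 97, 79, 227, 1] for k=0..6.
Cycle type of π: 42×7 + 6×8 + 1; total 16 cycles.
With 16 cycles on 343 points, sign = (−1)^{343−16} = -1.
Via Zolotarev, sign(π_{68}) = (68|343) = -1.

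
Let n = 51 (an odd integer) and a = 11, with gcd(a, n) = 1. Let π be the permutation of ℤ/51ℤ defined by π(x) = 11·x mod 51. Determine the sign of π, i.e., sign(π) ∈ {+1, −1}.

Trace 5: π^k(5) = [5, 4, 44, 25, 20, 16, 23] for k=0..6.
Cycle lengths of π_11 on ℤ/51ℤ: [16, 16, 16, 2, 1]; 5 cycles in total.
With 5 cycles on 51 points, sign = (−1)^{51−5} = +1.
The Jacobi symbol (11|51) = +1 (Zolotarev) agrees.

+1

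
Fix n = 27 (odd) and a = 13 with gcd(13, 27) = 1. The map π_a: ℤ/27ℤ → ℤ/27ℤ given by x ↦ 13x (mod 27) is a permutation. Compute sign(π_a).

+1

Orbit of 13 under x↦13x: [13, 7, 10, 22, 16, 19, 4]… (length divides ord_27(13)).
π_13 has 7 disjoint cycles with lengths [9, 9, 3, 3, 1, 1, 1] on {0,…,26}.
7 cycles on 27: each ℓ→(−1)^(ℓ−1), product (−1)^20 = +1.
Check: (13/27) = +1 by Zolotarev.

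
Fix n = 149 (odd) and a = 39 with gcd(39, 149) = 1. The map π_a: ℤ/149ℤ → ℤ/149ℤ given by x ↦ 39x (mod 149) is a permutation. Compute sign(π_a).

Orbit of 80 under x↦39x: [80, 140, 96, 19, 145, 142, 25]… (length divides ord_149(39)).
Cycle type of π: 37×4 + 1; total 5 cycles.
With 5 cycles on 149 points, sign = (−1)^{149−5} = +1.
Via Zolotarev, sign(π_{39}) = (39|149) = +1.

+1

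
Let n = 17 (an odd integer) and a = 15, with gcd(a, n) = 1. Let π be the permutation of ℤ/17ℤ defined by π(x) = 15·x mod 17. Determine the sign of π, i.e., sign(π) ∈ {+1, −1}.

+1

Orbit of 1 under x↦15x: [1, 15, 4, 9, 16, 2, 13]… (length divides ord_17(15)).
Cycle type of π: 8×2 + 1; total 3 cycles.
3 cycles on 17: each ℓ→(−1)^(ℓ−1), product (−1)^14 = +1.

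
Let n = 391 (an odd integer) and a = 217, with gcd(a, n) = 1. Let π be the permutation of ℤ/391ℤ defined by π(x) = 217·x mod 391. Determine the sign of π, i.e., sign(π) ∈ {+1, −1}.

Start at x=166: 166 → 50 → 293 → 239 → 251 → 118 → 191 → … (one orbit).
Decompose π into cycles: lengths [44, 44, 44, 44, 44, 44, 44, 44, 22, 4, 4, 4, 4, 1] (14 cycles, including the fixed point 0).
n − c = 391 − 14 = 377; sign = (−1)^377 = -1.
Via Zolotarev, sign(π_{217}) = (217|391) = -1.

-1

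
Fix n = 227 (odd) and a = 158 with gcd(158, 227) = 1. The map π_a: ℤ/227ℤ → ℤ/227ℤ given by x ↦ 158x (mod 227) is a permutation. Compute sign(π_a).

-1

Trace 28: π^k(28) = [28, 111, 59, 15, 100, 137, 81] for k=0..6.
2 cycles of lengths [226, 1].
n − c = 227 − 2 = 225; sign = (−1)^225 = -1.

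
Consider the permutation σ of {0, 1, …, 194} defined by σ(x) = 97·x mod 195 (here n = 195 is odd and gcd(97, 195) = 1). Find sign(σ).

Orbit of 187 under x↦97x: [187, 4, 193, 1, 97, 49, 73]… (length divides ord_195(97)).
Decompose π into cycles: lengths [12, 12, 12, 12, 12, 12, 12, 12, 12, 12, 12, 12, 12, 12, 12, 4, 4, 4, 1, 1, 1] (21 cycles, including the fixed point 0).
n − c = 195 − 21 = 174; sign = (−1)^174 = +1.
Check: (97/195) = +1 by Zolotarev.

+1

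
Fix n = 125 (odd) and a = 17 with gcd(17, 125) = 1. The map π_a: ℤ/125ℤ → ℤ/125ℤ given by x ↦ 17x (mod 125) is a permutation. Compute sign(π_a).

-1

Orbit of 121 under x↦17x: [121, 57, 94, 98, 41, 72, 99]… (length divides ord_125(17)).
4 cycles of lengths [100, 20, 4, 1].
n − c = 125 − 4 = 121; sign = (−1)^121 = -1.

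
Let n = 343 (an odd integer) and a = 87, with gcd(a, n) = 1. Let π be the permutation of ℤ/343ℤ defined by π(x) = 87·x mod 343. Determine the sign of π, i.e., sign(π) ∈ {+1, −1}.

Start at x=16: 16 → 20 → 25 → 117 → 232 → 290 → 191 → … (one orbit).
The orbit structure of x ↦ 87x mod 343: 4 orbits of sizes [294, 42, 6, 1].
sign(π) = (−1)^{n − #cycles} = (−1)^{343−4} = (−1)^339 = -1.
Check: (87/343) = -1 by Zolotarev.

-1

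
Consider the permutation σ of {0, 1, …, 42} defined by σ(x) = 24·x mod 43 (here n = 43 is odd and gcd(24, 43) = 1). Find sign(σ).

Trace 1: π^k(1) = [1, 24, 17, 21, 31, 13, 11] for k=0..6.
π_24 has 3 disjoint cycles with lengths [21, 21, 1] on {0,…,42}.
43 − 3 = 40 transpositions; sign(π) = (−1)^40 = +1.

+1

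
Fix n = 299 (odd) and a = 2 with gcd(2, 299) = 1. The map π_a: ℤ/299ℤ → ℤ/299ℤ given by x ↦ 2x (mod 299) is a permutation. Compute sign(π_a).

Trace 167: π^k(167) = [167, 35, 70, 140, 280, 261, 223] for k=0..6.
Cycle type of π: 132×2 + 12 + 11×2 + 1; total 6 cycles.
With 6 cycles on 299 points, sign = (−1)^{299−6} = -1.
Via Zolotarev, sign(π_{2}) = (2|299) = -1.

-1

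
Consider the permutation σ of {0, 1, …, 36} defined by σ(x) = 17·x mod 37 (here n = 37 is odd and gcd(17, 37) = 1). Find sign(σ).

-1

Orbit of 19 under x↦17x: [19, 27, 15, 33, 6, 28, 32]… (length divides ord_37(17)).
The orbit structure of x ↦ 17x mod 37: 2 orbits of sizes [36, 1].
37 − 2 = 35 transpositions; sign(π) = (−1)^35 = -1.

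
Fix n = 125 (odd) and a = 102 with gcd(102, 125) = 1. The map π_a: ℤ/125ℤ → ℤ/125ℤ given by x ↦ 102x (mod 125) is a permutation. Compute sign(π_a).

Start at x=66: 66 → 107 → 39 → 103 → 6 → 112 → 49 → … (one orbit).
The orbit structure of x ↦ 102x mod 125: 4 orbits of sizes [100, 20, 4, 1].
125 − 4 = 121 transpositions; sign(π) = (−1)^121 = -1.
Zolotarev: (102|125) = -1, matching the cycle-count sign.

-1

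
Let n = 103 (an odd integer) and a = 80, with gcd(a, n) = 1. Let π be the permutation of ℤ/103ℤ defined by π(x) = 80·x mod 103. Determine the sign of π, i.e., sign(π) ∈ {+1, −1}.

-1

Start at x=76: 76 → 3 → 34 → 42 → 64 → 73 → 72 → … (one orbit).
Cycle lengths of π_80 on ℤ/103ℤ: [34, 34, 34, 1]; 4 cycles in total.
103 − 4 = 99 transpositions; sign(π) = (−1)^99 = -1.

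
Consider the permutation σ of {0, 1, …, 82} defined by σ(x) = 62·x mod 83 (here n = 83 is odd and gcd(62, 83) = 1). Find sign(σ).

Orbit of 30 under x↦62x: [30, 34, 33, 54, 28, 76, 64]… (length divides ord_83(62)).
Cycle type of π: 82 + 1; total 2 cycles.
With 2 cycles on 83 points, sign = (−1)^{83−2} = -1.

-1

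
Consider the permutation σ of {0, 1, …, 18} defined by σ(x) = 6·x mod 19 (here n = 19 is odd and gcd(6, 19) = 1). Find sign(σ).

Start at x=5: 5 → 11 → 9 → 16 → 1 → 6 → 17 → … (one orbit).
The orbit structure of x ↦ 6x mod 19: 3 orbits of sizes [9, 9, 1].
3 cycles on 19: each ℓ→(−1)^(ℓ−1), product (−1)^16 = +1.
(6|19)_J = +1 (Zolotarev's lemma cross-check).

+1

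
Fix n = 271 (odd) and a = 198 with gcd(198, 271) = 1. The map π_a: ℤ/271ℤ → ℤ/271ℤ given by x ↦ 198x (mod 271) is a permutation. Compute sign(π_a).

Trace 41: π^k(41) = [41, 259, 63, 8, 229, 85, 28] for k=0..6.
3 cycles of lengths [135, 135, 1].
With 3 cycles on 271 points, sign = (−1)^{271−3} = +1.

+1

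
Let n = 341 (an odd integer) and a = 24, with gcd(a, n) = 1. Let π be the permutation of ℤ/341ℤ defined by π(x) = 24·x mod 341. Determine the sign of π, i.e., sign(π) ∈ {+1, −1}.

Orbit of 116 under x↦24x: [116, 56, 321, 202, 74, 71, 340]… (length divides ord_341(24)).
π_24 has 13 disjoint cycles with lengths [30, 30, 30, 30, 30, 30, 30, 30, 30, 30, 30, 10, 1] on {0,…,340}.
13 cycles on 341: each ℓ→(−1)^(ℓ−1), product (−1)^328 = +1.
Check: (24/341) = +1 by Zolotarev.

+1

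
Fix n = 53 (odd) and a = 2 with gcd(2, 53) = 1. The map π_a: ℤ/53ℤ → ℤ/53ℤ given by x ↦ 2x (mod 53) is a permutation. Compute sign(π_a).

-1

Trace 14: π^k(14) = [14, 28, 3, 6, 12, 24, 48] for k=0..6.
Cycle type of π: 52 + 1; total 2 cycles.
Σ(ℓ_i−1) = 53−2 = 51; sign = (−1)^51 = -1.
The Jacobi symbol (2|53) = -1 (Zolotarev) agrees.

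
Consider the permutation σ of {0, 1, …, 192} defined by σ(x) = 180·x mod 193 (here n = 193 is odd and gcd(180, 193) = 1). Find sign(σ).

Trace 129: π^k(129) = [129, 60, 185, 104, 192, 13, 24] for k=0..6.
Decompose π into cycles: lengths [64, 64, 64, 1] (4 cycles, including the fixed point 0).
n − c = 193 − 4 = 189; sign = (−1)^189 = -1.
(180|193)_J = -1 (Zolotarev's lemma cross-check).

-1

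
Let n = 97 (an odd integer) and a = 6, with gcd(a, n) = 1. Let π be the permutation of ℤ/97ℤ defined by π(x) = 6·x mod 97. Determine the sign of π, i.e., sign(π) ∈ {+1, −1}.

Trace 75: π^k(75) = [75, 62, 81, 1, 6, 36, 22] for k=0..6.
Cycle lengths of π_6 on ℤ/97ℤ: [12, 12, 12, 12, 12, 12, 12, 12, 1]; 9 cycles in total.
sign(π) = (−1)^{n − #cycles} = (−1)^{97−9} = (−1)^88 = +1.

+1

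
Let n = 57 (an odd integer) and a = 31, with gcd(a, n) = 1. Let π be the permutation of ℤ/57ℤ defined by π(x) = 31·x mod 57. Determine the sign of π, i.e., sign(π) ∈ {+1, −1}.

-1

Start at x=49: 49 → 37 → 7 → 46 → 1 → 31 → 49 (one orbit).
The orbit structure of x ↦ 31x mod 57: 12 orbits of sizes [6, 6, 6, 6, 6, 6, 6, 6, 6, 1, 1, 1].
n − c = 57 − 12 = 45; sign = (−1)^45 = -1.
The Jacobi symbol (31|57) = -1 (Zolotarev) agrees.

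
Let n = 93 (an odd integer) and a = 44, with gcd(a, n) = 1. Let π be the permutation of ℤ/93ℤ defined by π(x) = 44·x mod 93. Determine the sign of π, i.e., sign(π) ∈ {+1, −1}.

Orbit of 17 under x↦44x: [17, 4, 83, 25, 77, 40, 86]… (length divides ord_93(44)).
Cycle type of π: 30×3 + 2 + 1; total 5 cycles.
93 − 5 = 88 transpositions; sign(π) = (−1)^88 = +1.
The Jacobi symbol (44|93) = +1 (Zolotarev) agrees.

+1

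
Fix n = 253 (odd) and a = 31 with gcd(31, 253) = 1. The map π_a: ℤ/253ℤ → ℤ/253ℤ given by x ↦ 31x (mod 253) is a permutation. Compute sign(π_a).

Start at x=246: 246 → 36 → 104 → 188 → 9 → 26 → 47 → … (one orbit).
Cycle type of π: 55×4 + 11×2 + 5×2 + 1; total 9 cycles.
9 cycles on 253: each ℓ→(−1)^(ℓ−1), product (−1)^244 = +1.
Via Zolotarev, sign(π_{31}) = (31|253) = +1.

+1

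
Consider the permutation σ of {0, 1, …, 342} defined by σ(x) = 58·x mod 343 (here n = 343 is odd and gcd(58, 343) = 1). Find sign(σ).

+1

Trace 58: π^k(58) = [58, 277, 288, 240, 200, 281, 177] for k=0..6.
Cycle lengths of π_58 on ℤ/343ℤ: [147, 147, 21, 21, 3, 3, 1]; 7 cycles in total.
343 − 7 = 336 transpositions; sign(π) = (−1)^336 = +1.
Zolotarev: (58|343) = +1, matching the cycle-count sign.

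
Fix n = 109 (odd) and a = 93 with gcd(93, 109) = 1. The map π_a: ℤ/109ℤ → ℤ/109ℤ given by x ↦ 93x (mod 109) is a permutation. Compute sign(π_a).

+1

Orbit of 66 under x↦93x: [66, 34, 1, 93, 38, 46, 27]… (length divides ord_109(93)).
Cycle type of π: 18×6 + 1; total 7 cycles.
109 − 7 = 102 transpositions; sign(π) = (−1)^102 = +1.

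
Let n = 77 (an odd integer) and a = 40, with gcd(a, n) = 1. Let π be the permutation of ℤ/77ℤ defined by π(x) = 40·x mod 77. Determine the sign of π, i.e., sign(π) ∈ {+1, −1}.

Orbit of 6 under x↦40x: [6, 9, 52, 1, 40, 60, 13]… (length divides ord_77(40)).
The orbit structure of x ↦ 40x mod 77: 5 orbits of sizes [30, 30, 10, 6, 1].
n − c = 77 − 5 = 72; sign = (−1)^72 = +1.
The Jacobi symbol (40|77) = +1 (Zolotarev) agrees.

+1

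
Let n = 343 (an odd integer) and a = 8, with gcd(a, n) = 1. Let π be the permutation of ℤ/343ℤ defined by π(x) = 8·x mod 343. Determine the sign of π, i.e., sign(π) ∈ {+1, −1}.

+1

Start at x=204: 204 → 260 → 22 → 176 → 36 → 288 → 246 → … (one orbit).
π_8 has 19 disjoint cycles with lengths [49, 49, 49, 49, 49, 49, 7, 7, 7, 7, 7, 7, 1, 1, 1, 1, 1, 1, 1] on {0,…,342}.
Σ(ℓ_i−1) = 343−19 = 324; sign = (−1)^324 = +1.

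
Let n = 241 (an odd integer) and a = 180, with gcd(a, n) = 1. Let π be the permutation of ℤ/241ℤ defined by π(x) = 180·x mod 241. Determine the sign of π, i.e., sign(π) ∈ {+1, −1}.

+1

Start at x=87: 87 → 236 → 64 → 193 → 36 → 214 → 201 → … (one orbit).
The orbit structure of x ↦ 180x mod 241: 7 orbits of sizes [40, 40, 40, 40, 40, 40, 1].
Σ(ℓ_i−1) = 241−7 = 234; sign = (−1)^234 = +1.
Via Zolotarev, sign(π_{180}) = (180|241) = +1.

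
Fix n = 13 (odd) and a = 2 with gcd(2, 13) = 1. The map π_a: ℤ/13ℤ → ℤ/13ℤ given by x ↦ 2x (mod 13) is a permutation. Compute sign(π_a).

Orbit of 8 under x↦2x: [8, 3, 6, 12, 11, 9, 5]… (length divides ord_13(2)).
Decompose π into cycles: lengths [12, 1] (2 cycles, including the fixed point 0).
n − c = 13 − 2 = 11; sign = (−1)^11 = -1.
Via Zolotarev, sign(π_{2}) = (2|13) = -1.

-1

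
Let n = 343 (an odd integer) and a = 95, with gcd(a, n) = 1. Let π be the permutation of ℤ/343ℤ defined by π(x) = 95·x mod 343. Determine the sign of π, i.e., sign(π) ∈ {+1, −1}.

Orbit of 179 under x↦95x: [179, 198, 288, 263, 289, 15, 53]… (length divides ord_343(95)).
The orbit structure of x ↦ 95x mod 343: 7 orbits of sizes [147, 147, 21, 21, 3, 3, 1].
n − c = 343 − 7 = 336; sign = (−1)^336 = +1.

+1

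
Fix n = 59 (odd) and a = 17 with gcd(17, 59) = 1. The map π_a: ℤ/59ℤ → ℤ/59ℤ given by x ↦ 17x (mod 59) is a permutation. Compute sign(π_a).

+1

Trace 51: π^k(51) = [51, 41, 48, 49, 7, 1, 17] for k=0..6.
Cycle lengths of π_17 on ℤ/59ℤ: [29, 29, 1]; 3 cycles in total.
sign(π) = (−1)^{n − #cycles} = (−1)^{59−3} = (−1)^56 = +1.
Check: (17/59) = +1 by Zolotarev.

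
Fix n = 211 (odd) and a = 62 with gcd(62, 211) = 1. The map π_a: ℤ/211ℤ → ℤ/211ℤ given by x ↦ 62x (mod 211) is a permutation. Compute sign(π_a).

+1

Trace 139: π^k(139) = [139, 178, 64, 170, 201, 13, 173] for k=0..6.
π_62 has 3 disjoint cycles with lengths [105, 105, 1] on {0,…,210}.
sign(π) = (−1)^{n − #cycles} = (−1)^{211−3} = (−1)^208 = +1.
(62|211)_J = +1 (Zolotarev's lemma cross-check).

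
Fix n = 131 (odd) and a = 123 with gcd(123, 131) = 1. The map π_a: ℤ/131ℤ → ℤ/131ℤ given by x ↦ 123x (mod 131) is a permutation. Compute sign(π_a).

Start at x=61: 61 → 36 → 105 → 77 → 39 → 81 → 7 → … (one orbit).
Cycle type of π: 65×2 + 1; total 3 cycles.
With 3 cycles on 131 points, sign = (−1)^{131−3} = +1.

+1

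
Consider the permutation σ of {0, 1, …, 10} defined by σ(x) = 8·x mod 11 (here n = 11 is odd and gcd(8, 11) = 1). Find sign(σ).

-1

Orbit of 1 under x↦8x: [1, 8, 9, 6, 4, 10, 3]… (length divides ord_11(8)).
2 cycles of lengths [10, 1].
11 − 2 = 9 transpositions; sign(π) = (−1)^9 = -1.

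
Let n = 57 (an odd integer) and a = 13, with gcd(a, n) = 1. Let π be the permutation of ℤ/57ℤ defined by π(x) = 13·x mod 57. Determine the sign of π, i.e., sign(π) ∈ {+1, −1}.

-1

Trace 13: π^k(13) = [13, 55, 31, 4, 52, 49, 10] for k=0..6.
Decompose π into cycles: lengths [18, 18, 18, 1, 1, 1] (6 cycles, including the fixed point 0).
57 − 6 = 51 transpositions; sign(π) = (−1)^51 = -1.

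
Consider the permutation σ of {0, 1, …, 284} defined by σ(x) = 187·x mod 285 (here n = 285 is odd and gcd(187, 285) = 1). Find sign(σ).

Start at x=226: 226 → 82 → 229 → 73 → 256 → 277 → 214 → … (one orbit).
Decompose π into cycles: lengths [36, 36, 36, 36, 36, 36, 9, 9, 9, 9, 9, 9, 4, 4, 4, 1, 1, 1] (18 cycles, including the fixed point 0).
sign(π) = (−1)^{n − #cycles} = (−1)^{285−18} = (−1)^267 = -1.
(187|285)_J = -1 (Zolotarev's lemma cross-check).

-1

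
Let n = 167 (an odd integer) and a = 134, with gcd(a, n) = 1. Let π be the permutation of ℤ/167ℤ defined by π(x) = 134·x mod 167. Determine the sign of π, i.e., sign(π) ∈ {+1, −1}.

-1

Orbit of 22 under x↦134x: [22, 109, 77, 131, 19, 41, 150]… (length divides ord_167(134)).
Decompose π into cycles: lengths [166, 1] (2 cycles, including the fixed point 0).
2 cycles on 167: each ℓ→(−1)^(ℓ−1), product (−1)^165 = -1.
Via Zolotarev, sign(π_{134}) = (134|167) = -1.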